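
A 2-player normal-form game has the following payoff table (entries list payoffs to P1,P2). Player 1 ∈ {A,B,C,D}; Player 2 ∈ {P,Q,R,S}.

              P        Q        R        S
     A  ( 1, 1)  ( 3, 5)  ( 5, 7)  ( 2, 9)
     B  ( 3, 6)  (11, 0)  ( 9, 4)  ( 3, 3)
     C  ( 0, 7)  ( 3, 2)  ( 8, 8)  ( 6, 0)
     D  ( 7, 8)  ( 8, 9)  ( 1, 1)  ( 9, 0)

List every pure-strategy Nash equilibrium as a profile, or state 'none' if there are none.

No pure NE.

(A,P): not NE [P1→D gives 7>1; P2→S gives 9>1]
(A,Q): not NE [P1→B gives 11>3; P2→S gives 9>5]
(A,R): not NE [P1→B gives 9>5; P2→S gives 9>7]
(A,S): not NE [P1→D gives 9>2]
(B,P): not NE [P1→D gives 7>3]
(B,Q): not NE [P2→P gives 6>0]
(B,R): not NE [P2→P gives 6>4]
(B,S): not NE [P1→D gives 9>3; P2→P gives 6>3]
(C,P): not NE [P1→D gives 7>0; P2→R gives 8>7]
(C,Q): not NE [P1→B gives 11>3; P2→R gives 8>2]
(C,R): not NE [P1→B gives 9>8]
(C,S): not NE [P1→D gives 9>6; P2→R gives 8>0]
(D,P): not NE [P2→Q gives 9>8]
(D,Q): not NE [P1→B gives 11>8]
(D,R): not NE [P1→B gives 9>1; P2→Q gives 9>1]
(D,S): not NE [P2→Q gives 9>0]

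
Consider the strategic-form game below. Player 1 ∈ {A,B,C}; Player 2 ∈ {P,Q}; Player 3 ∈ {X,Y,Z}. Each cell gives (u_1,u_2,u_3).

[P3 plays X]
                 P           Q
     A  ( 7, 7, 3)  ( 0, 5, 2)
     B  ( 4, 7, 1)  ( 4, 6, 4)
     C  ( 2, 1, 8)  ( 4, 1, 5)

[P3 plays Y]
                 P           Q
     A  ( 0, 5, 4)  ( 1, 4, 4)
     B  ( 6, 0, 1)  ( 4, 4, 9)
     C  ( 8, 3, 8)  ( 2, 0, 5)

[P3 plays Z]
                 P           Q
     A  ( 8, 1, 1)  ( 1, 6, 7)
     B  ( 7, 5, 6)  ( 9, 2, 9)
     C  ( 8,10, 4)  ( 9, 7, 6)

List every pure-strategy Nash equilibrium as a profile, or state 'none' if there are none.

(A,P,X): not NE [P3→Y gives 4>3]
(A,P,Y): not NE [P1→C gives 8>0]
(A,P,Z): not NE [P2→Q gives 6>1; P3→Y gives 4>1]
(A,Q,X): not NE [P1→C gives 4>0; P2→P gives 7>5; P3→Z gives 7>2]
(A,Q,Y): not NE [P1→B gives 4>1; P2→P gives 5>4; P3→Z gives 7>4]
(A,Q,Z): not NE [P1→C gives 9>1]
(B,P,X): not NE [P1→A gives 7>4; P3→Z gives 6>1]
(B,P,Y): not NE [P1→C gives 8>6; P2→Q gives 4>0; P3→Z gives 6>1]
(B,P,Z): not NE [P1→C gives 8>7]
(B,Q,X): not NE [P2→P gives 7>6; P3→Z gives 9>4]
(B,Q,Y): NE
(B,Q,Z): not NE [P2→P gives 5>2]
(C,P,X): not NE [P1→A gives 7>2]
(C,P,Y): NE
(C,P,Z): not NE [P3→Y gives 8>4]
(C,Q,X): not NE [P3→Z gives 6>5]
(C,Q,Y): not NE [P1→B gives 4>2; P2→P gives 3>0; P3→Z gives 6>5]
(C,Q,Z): not NE [P2→P gives 10>7]

PSNE = {(B,Q,Y), (C,P,Y)}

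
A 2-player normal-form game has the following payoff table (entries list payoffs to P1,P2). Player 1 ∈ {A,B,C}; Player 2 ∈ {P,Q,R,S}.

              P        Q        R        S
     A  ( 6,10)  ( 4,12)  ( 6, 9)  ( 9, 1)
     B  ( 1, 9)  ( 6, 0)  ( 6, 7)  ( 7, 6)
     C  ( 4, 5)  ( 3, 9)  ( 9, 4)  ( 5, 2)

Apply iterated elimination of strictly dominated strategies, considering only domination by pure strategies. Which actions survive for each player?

P2 drop R (P beats it: A:10>9 B:9>7 C:5>4)
P1 drop C (A beats it: P:6>4 Q:4>3 S:9>5)
P2 drop S (P beats it: A:10>1 B:9>6)
P1→{A,B} P2→{P,Q}

IESDS → P1:{A,B} P2:{P,Q}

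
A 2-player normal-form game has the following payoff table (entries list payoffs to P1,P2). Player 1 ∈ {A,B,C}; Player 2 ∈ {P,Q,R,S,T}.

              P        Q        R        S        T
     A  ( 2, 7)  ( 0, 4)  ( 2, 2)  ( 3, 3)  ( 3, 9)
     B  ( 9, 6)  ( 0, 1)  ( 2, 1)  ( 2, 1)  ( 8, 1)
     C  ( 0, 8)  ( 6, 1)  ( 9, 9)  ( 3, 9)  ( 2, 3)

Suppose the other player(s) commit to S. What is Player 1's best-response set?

BR_1 = {A,C}

u_1(A vs S) = 3
u_1(B vs S) = 2
u_1(C vs S) = 3
max payoff 3 at {A,C}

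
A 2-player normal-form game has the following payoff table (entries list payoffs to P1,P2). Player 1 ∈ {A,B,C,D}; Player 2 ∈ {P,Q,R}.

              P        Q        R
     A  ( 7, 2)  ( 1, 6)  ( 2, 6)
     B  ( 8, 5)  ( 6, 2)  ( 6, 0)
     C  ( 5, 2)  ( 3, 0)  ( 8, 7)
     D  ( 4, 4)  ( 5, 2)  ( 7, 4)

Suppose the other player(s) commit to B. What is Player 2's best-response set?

BR_2 = {P}

u_2(P vs B) = 5
u_2(Q vs B) = 2
u_2(R vs B) = 0
max payoff 5 at {P}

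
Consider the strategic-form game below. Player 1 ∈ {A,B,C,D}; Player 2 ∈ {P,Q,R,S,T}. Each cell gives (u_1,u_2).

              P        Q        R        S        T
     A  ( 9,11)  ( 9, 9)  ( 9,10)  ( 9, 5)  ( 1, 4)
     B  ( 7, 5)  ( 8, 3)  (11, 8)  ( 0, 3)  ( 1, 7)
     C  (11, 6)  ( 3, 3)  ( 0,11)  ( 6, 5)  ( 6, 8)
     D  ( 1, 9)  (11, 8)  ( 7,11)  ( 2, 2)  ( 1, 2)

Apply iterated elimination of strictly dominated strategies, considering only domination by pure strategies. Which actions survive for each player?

P2 drop Q (P beats it: A:11>9 B:5>3 C:6>3 D:9>8)
P2 drop S (P beats it: A:11>5 B:5>3 C:6>5 D:9>2)
P2 drop T (R beats it: A:10>4 B:8>7 C:11>8 D:11>2)
P1 drop D (A beats it: P:9>1 R:9>7)
P1→{A,B,C} P2→{P,R}

Survivors P1:{A,B,C} P2:{P,R}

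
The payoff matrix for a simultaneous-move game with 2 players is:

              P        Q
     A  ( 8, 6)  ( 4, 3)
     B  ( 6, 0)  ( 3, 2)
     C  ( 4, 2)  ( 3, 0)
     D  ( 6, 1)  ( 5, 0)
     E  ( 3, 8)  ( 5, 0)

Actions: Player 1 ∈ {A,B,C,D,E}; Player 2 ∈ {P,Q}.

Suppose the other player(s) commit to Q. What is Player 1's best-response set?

P1 best: {D,E}

u_1(A vs Q) = 4
u_1(B vs Q) = 3
u_1(C vs Q) = 3
u_1(D vs Q) = 5
u_1(E vs Q) = 5
max payoff 5 at {D,E}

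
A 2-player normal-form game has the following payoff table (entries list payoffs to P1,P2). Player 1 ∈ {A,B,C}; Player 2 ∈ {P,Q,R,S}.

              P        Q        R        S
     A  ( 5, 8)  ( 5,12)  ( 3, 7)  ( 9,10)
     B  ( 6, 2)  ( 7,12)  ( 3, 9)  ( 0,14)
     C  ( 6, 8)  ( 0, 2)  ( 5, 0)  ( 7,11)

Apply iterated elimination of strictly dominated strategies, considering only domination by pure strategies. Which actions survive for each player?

P2 drop P (S beats it: A:10>8 B:14>2 C:11>8)
P2 drop R (Q beats it: A:12>7 B:12>9 C:2>0)
P1 drop C (A beats it: Q:5>0 S:9>7)
P1→{A,B} P2→{Q,S}

Remaining: P1:{A,B} P2:{Q,S}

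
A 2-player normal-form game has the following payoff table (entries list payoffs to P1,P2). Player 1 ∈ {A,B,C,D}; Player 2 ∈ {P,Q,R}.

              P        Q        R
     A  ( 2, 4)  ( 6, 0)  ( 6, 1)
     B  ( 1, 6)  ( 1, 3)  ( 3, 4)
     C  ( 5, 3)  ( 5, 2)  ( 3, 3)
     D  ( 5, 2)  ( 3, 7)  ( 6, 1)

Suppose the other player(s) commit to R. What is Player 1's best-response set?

u_1(A vs R) = 6
u_1(B vs R) = 3
u_1(C vs R) = 3
u_1(D vs R) = 6
max payoff 6 at {A,D}

BR_1 = {A,D}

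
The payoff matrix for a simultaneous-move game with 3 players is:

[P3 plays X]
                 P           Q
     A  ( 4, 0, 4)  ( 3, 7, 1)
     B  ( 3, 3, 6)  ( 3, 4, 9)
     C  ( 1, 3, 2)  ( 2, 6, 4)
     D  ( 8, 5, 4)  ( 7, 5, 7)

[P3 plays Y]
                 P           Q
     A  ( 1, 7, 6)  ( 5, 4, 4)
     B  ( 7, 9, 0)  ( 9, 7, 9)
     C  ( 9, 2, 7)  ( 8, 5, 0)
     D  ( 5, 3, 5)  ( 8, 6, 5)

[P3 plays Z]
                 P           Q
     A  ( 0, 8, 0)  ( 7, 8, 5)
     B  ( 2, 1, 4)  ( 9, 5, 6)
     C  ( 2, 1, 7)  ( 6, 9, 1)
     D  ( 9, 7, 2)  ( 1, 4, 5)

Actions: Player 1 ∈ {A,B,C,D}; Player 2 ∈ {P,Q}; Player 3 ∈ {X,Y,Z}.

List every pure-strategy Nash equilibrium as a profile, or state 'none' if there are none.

(A,P,X): not NE [P1→D gives 8>4; P2→Q gives 7>0; P3→Y gives 6>4]
(A,P,Y): not NE [P1→C gives 9>1]
(A,P,Z): not NE [P1→D gives 9>0; P3→Y gives 6>0]
(A,Q,X): not NE [P1→D gives 7>3; P3→Z gives 5>1]
(A,Q,Y): not NE [P1→B gives 9>5; P2→P gives 7>4; P3→Z gives 5>4]
(A,Q,Z): not NE [P1→B gives 9>7]
(B,P,X): not NE [P1→D gives 8>3; P2→Q gives 4>3]
(B,P,Y): not NE [P1→C gives 9>7; P3→X gives 6>0]
(B,P,Z): not NE [P1→D gives 9>2; P2→Q gives 5>1; P3→X gives 6>4]
(B,Q,X): not NE [P1→D gives 7>3]
(B,Q,Y): not NE [P2→P gives 9>7]
(B,Q,Z): not NE [P3→Y gives 9>6]
(C,P,X): not NE [P1→D gives 8>1; P2→Q gives 6>3; P3→Z gives 7>2]
(C,P,Y): not NE [P2→Q gives 5>2]
(C,P,Z): not NE [P1→D gives 9>2; P2→Q gives 9>1]
(C,Q,X): not NE [P1→D gives 7>2]
(C,Q,Y): not NE [P1→B gives 9>8; P3→X gives 4>0]
(C,Q,Z): not NE [P1→B gives 9>6; P3→X gives 4>1]
(D,P,X): not NE [P3→Y gives 5>4]
(D,P,Y): not NE [P1→C gives 9>5; P2→Q gives 6>3]
(D,P,Z): not NE [P3→Y gives 5>2]
(D,Q,X): NE
(D,Q,Y): not NE [P1→B gives 9>8; P3→X gives 7>5]
(D,Q,Z): not NE [P1→B gives 9>1; P2→P gives 7>4; P3→X gives 7>5]

Nash profiles: (D,Q,X)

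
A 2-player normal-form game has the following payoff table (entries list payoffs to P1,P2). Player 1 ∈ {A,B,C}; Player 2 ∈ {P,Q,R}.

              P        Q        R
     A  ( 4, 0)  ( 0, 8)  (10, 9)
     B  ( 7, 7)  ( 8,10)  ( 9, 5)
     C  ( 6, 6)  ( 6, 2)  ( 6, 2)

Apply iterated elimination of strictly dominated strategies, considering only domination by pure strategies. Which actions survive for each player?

IESDS → P1:{A,B} P2:{Q,R}

P1 drop C (B beats it: P:7>6 Q:8>6 R:9>6)
P2 drop P (Q beats it: A:8>0 B:10>7)
P1→{A,B} P2→{Q,R}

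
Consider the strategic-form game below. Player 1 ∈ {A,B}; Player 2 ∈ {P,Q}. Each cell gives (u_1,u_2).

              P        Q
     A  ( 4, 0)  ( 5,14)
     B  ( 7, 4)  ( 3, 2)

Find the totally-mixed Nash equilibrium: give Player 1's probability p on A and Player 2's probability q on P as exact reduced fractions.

P1 indiff ⇒ q·4+(1-q)·5 = q·7+(1-q)·3 ⇒ q(-3) = (1-q)(-2) ⇒ q = 2/5
P2 indiff ⇒ p·0+(1-p)·4 = p·14+(1-p)·2 ⇒ p(-14) = (1-p)(-2) ⇒ p = 1/8

P1 mixes 1/8 on A; P2 mixes 2/5 on P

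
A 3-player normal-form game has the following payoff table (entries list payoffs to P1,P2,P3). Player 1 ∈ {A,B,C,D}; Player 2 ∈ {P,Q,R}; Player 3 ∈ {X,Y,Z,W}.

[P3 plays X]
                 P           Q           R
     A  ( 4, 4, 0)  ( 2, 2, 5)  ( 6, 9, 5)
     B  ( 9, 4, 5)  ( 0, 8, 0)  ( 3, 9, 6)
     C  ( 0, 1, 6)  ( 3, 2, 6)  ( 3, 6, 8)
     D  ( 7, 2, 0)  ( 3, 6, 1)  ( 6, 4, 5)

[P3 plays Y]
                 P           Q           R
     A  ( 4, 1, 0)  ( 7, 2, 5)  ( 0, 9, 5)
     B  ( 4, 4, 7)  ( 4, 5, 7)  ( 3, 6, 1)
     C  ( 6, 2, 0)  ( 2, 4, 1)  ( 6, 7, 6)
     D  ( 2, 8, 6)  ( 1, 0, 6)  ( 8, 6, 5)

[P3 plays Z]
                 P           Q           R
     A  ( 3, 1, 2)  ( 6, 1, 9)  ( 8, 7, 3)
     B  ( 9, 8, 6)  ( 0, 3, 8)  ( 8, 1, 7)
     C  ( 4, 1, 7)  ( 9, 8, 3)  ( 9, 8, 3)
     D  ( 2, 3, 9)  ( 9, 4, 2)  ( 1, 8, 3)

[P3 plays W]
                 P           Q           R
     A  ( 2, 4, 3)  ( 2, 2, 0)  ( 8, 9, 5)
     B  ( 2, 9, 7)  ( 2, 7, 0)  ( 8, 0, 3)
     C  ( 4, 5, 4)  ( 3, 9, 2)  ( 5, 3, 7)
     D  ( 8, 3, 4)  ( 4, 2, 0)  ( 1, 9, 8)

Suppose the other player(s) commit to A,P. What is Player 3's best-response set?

argmax u_3 = {W}

u_3(X vs A,P) = 0
u_3(Y vs A,P) = 0
u_3(Z vs A,P) = 2
u_3(W vs A,P) = 3
max payoff 3 at {W}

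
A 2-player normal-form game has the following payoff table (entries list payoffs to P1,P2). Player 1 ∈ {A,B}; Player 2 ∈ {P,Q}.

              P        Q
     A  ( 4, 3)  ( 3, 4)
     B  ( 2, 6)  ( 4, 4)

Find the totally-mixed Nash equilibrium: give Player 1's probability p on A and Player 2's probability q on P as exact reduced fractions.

P1 indiff ⇒ q·4+(1-q)·3 = q·2+(1-q)·4 ⇒ q(2) = (1-q)(1) ⇒ q = 1/3
P2 indiff ⇒ p·3+(1-p)·6 = p·4+(1-p)·4 ⇒ p(-1) = (1-p)(-2) ⇒ p = 2/3

P1 mixes 2/3 on A; P2 mixes 1/3 on P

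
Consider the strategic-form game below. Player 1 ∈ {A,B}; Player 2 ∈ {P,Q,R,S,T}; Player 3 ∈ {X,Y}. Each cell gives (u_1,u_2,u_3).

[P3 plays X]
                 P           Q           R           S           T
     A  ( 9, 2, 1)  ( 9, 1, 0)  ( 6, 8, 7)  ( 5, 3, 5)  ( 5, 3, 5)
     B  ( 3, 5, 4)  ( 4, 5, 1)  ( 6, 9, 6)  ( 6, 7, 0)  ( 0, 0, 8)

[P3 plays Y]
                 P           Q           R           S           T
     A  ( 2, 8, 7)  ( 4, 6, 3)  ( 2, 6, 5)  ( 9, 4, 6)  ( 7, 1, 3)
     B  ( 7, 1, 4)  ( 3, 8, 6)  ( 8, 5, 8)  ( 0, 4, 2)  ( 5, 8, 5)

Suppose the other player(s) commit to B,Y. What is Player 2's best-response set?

u_2(P vs B,Y) = 1
u_2(Q vs B,Y) = 8
u_2(R vs B,Y) = 5
u_2(S vs B,Y) = 4
u_2(T vs B,Y) = 8
max payoff 8 at {Q,T}

argmax u_2 = {Q,T}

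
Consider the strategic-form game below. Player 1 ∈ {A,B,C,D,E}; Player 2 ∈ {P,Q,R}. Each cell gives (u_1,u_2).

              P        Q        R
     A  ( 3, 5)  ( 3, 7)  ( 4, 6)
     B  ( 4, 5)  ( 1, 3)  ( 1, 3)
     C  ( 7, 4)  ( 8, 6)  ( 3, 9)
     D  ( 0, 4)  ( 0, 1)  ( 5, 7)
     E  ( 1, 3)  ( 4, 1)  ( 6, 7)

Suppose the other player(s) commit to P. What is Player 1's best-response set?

u_1(A vs P) = 3
u_1(B vs P) = 4
u_1(C vs P) = 7
u_1(D vs P) = 0
u_1(E vs P) = 1
max payoff 7 at {C}

P1 best: {C}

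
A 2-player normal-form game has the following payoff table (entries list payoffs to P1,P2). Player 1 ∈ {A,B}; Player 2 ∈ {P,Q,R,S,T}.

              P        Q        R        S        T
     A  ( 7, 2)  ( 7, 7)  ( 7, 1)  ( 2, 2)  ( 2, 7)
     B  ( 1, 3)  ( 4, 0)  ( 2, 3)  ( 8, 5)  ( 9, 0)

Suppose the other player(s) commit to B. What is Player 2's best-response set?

u_2(P vs B) = 3
u_2(Q vs B) = 0
u_2(R vs B) = 3
u_2(S vs B) = 5
u_2(T vs B) = 0
max payoff 5 at {S}

BR_2 = {S}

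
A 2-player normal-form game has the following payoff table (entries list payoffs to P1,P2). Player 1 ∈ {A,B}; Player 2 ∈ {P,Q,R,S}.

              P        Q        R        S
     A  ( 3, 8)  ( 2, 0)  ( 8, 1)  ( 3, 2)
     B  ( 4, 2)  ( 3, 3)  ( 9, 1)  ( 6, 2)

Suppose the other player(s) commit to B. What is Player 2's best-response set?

u_2(P vs B) = 2
u_2(Q vs B) = 3
u_2(R vs B) = 1
u_2(S vs B) = 2
max payoff 3 at {Q}

P2 best: {Q}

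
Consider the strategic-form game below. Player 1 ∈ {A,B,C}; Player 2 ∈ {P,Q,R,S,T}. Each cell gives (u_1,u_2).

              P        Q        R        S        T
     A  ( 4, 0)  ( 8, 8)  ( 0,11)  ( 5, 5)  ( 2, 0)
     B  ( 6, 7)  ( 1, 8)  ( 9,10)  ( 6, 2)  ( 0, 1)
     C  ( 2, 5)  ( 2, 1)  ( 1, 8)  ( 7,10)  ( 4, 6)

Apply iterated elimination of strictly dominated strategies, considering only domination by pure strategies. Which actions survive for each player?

P2 drop P (R beats it: A:11>0 B:10>7 C:8>5)
P2 drop Q (R beats it: A:11>8 B:10>8 C:8>1)
P1 drop A (C beats it: R:1>0 S:7>5 T:4>2)
P2 drop T (R beats it: B:10>1 C:8>6)
P1→{B,C} P2→{R,S}

Remaining: P1:{B,C} P2:{R,S}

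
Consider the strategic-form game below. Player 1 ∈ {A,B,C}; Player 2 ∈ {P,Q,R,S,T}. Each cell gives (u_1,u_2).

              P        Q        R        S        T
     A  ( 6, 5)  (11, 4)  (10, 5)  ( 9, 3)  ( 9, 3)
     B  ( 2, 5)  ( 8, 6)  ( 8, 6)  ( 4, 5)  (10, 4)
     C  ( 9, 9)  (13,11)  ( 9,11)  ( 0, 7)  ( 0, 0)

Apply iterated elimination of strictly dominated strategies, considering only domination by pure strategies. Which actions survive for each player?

P2 drop S (Q beats it: A:4>3 B:6>5 C:11>7)
P2 drop T (P beats it: A:5>3 B:5>4 C:9>0)
P1 drop B (A beats it: P:6>2 Q:11>8 R:10>8)
P1→{A,C} P2→{P,Q,R}

Remaining: P1:{A,C} P2:{P,Q,R}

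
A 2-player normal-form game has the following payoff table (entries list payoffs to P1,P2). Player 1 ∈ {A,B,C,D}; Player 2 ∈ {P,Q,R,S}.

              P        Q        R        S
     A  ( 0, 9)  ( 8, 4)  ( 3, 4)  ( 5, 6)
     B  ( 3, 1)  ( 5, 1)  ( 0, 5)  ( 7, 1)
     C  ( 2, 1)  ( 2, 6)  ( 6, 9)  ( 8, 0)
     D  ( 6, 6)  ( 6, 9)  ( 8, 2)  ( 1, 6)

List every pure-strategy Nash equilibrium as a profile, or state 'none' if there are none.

(A,P): not NE [P1→D gives 6>0]
(A,Q): not NE [P2→P gives 9>4]
(A,R): not NE [P1→D gives 8>3; P2→P gives 9>4]
(A,S): not NE [P1→C gives 8>5; P2→P gives 9>6]
(B,P): not NE [P1→D gives 6>3; P2→R gives 5>1]
(B,Q): not NE [P1→A gives 8>5; P2→R gives 5>1]
(B,R): not NE [P1→D gives 8>0]
(B,S): not NE [P1→C gives 8>7; P2→R gives 5>1]
(C,P): not NE [P1→D gives 6>2; P2→R gives 9>1]
(C,Q): not NE [P1→A gives 8>2; P2→R gives 9>6]
(C,R): not NE [P1→D gives 8>6]
(C,S): not NE [P2→R gives 9>0]
(D,P): not NE [P2→Q gives 9>6]
(D,Q): not NE [P1→A gives 8>6]
(D,R): not NE [P2→Q gives 9>2]
(D,S): not NE [P1→C gives 8>1; P2→Q gives 9>6]

No pure NE.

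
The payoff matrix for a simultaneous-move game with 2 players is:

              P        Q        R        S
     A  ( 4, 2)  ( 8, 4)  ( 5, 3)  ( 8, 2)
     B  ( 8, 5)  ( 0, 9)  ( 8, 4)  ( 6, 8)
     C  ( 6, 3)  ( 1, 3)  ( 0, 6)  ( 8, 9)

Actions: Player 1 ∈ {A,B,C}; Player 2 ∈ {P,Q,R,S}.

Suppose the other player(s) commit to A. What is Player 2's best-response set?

u_2(P vs A) = 2
u_2(Q vs A) = 4
u_2(R vs A) = 3
u_2(S vs A) = 2
max payoff 4 at {Q}

P2 best: {Q}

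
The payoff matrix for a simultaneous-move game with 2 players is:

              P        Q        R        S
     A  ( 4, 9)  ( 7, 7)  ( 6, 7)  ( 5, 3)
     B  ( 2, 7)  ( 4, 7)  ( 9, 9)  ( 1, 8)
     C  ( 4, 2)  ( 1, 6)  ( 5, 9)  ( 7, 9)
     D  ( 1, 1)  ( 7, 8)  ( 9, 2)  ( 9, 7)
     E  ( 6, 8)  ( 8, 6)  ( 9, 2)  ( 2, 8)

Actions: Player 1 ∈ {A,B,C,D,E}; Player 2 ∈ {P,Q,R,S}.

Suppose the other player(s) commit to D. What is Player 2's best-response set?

argmax u_2 = {Q}

u_2(P vs D) = 1
u_2(Q vs D) = 8
u_2(R vs D) = 2
u_2(S vs D) = 7
max payoff 8 at {Q}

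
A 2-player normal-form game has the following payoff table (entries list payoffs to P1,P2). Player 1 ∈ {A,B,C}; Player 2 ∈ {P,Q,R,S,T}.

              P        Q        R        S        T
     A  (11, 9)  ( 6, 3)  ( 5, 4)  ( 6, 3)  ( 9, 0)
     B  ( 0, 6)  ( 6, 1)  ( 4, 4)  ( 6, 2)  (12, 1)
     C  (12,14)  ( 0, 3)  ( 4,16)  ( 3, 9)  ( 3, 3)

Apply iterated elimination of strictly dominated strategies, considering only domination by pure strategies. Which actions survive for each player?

Remaining: P1:{A,C} P2:{P,R}

P2 drop Q (P beats it: A:9>3 B:6>1 C:14>3)
P2 drop S (P beats it: A:9>3 B:6>2 C:14>9)
P2 drop T (P beats it: A:9>0 B:6>1 C:14>3)
P1 drop B (A beats it: P:11>0 R:5>4)
P1→{A,C} P2→{P,R}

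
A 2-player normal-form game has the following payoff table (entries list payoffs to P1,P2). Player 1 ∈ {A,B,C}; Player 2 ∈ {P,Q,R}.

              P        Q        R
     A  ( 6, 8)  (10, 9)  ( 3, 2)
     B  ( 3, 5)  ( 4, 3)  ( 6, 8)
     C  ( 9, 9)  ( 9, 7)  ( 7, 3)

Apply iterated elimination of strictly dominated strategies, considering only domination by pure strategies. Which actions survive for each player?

Remaining: P1:{A,C} P2:{P,Q}

P1 drop B (C beats it: P:9>3 Q:9>4 R:7>6)
P2 drop R (P beats it: A:8>2 C:9>3)
P1→{A,C} P2→{P,Q}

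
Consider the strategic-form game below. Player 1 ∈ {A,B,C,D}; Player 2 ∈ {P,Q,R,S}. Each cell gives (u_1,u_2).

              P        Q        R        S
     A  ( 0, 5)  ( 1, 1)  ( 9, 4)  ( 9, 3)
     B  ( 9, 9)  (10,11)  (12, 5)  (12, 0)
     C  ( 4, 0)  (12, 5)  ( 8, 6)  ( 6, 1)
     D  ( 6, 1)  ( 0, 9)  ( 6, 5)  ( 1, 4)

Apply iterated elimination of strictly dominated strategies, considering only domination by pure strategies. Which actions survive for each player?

Remaining: P1:{B,C} P2:{Q,R}

P1 drop A (B beats it: P:9>0 Q:10>1 R:12>9 S:12>9)
P1 drop D (B beats it: P:9>6 Q:10>0 R:12>6 S:12>1)
P2 drop P (Q beats it: B:11>9 C:5>0)
P2 drop S (Q beats it: B:11>0 C:5>1)
P1→{B,C} P2→{Q,R}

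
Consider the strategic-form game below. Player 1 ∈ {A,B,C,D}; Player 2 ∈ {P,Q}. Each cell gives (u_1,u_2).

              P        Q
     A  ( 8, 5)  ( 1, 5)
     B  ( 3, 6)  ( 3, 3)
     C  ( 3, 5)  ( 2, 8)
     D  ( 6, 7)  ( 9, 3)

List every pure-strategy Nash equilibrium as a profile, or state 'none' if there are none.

(A,P): NE
(A,Q): not NE [P1→D gives 9>1]
(B,P): not NE [P1→A gives 8>3]
(B,Q): not NE [P1→D gives 9>3; P2→P gives 6>3]
(C,P): not NE [P1→A gives 8>3; P2→Q gives 8>5]
(C,Q): not NE [P1→D gives 9>2]
(D,P): not NE [P1→A gives 8>6]
(D,Q): not NE [P2→P gives 7>3]

PSNE = {(A,P)}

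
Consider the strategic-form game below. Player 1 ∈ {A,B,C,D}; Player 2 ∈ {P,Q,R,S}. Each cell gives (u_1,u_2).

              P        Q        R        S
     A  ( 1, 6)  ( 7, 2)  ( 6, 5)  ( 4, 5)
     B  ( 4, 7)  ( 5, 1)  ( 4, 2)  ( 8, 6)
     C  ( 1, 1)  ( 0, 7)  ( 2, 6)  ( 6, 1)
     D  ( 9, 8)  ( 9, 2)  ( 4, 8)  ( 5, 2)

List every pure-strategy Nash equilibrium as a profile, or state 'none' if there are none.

Nash profiles: (D,P)

(A,P): not NE [P1→D gives 9>1]
(A,Q): not NE [P1→D gives 9>7; P2→P gives 6>2]
(A,R): not NE [P2→P gives 6>5]
(A,S): not NE [P1→B gives 8>4; P2→P gives 6>5]
(B,P): not NE [P1→D gives 9>4]
(B,Q): not NE [P1→D gives 9>5; P2→P gives 7>1]
(B,R): not NE [P1→A gives 6>4; P2→P gives 7>2]
(B,S): not NE [P2→P gives 7>6]
(C,P): not NE [P1→D gives 9>1; P2→Q gives 7>1]
(C,Q): not NE [P1→D gives 9>0]
(C,R): not NE [P1→A gives 6>2; P2→Q gives 7>6]
(C,S): not NE [P1→B gives 8>6; P2→Q gives 7>1]
(D,P): NE
(D,Q): not NE [P2→R gives 8>2]
(D,R): not NE [P1→A gives 6>4]
(D,S): not NE [P1→B gives 8>5; P2→R gives 8>2]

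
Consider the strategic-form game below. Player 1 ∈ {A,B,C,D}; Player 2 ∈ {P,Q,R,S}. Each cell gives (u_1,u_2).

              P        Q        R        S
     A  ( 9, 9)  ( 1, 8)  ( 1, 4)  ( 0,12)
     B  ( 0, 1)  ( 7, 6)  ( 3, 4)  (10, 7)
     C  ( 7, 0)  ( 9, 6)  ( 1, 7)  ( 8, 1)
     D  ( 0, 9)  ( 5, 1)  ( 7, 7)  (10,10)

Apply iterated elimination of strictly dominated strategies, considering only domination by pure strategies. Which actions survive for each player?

P2 drop P (S beats it: A:12>9 B:7>1 C:1>0 D:10>9)
P1 drop A (B beats it: Q:7>1 R:3>1 S:10>0)
P1→{B,C,D} P2→{Q,R,S}

Survivors P1:{B,C,D} P2:{Q,R,S}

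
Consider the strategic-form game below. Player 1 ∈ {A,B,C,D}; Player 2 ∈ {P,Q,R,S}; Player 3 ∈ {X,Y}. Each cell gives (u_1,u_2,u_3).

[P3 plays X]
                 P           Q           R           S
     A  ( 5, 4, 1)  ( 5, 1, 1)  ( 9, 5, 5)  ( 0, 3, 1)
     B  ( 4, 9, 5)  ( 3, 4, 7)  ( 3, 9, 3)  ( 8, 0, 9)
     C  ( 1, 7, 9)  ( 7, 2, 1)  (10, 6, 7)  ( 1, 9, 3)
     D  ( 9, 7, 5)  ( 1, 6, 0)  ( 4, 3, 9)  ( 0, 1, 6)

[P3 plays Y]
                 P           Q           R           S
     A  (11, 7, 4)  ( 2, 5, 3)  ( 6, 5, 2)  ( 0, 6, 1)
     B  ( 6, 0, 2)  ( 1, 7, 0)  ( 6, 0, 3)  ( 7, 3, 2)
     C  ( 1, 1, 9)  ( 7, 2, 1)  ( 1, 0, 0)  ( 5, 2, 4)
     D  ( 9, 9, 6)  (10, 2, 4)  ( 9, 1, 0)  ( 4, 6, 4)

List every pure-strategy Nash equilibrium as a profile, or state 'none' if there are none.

NE set: (A,P,Y)

(A,P,X): not NE [P1→D gives 9>5; P2→R gives 5>4; P3→Y gives 4>1]
(A,P,Y): NE
(A,Q,X): not NE [P1→C gives 7>5; P2→R gives 5>1; P3→Y gives 3>1]
(A,Q,Y): not NE [P1→D gives 10>2; P2→P gives 7>5]
(A,R,X): not NE [P1→C gives 10>9]
(A,R,Y): not NE [P1→D gives 9>6; P2→P gives 7>5; P3→X gives 5>2]
(A,S,X): not NE [P1→B gives 8>0; P2→R gives 5>3]
(A,S,Y): not NE [P1→B gives 7>0; P2→P gives 7>6]
(B,P,X): not NE [P1→D gives 9>4]
(B,P,Y): not NE [P1→A gives 11>6; P2→Q gives 7>0; P3→X gives 5>2]
(B,Q,X): not NE [P1→C gives 7>3; P2→R gives 9>4]
(B,Q,Y): not NE [P1→D gives 10>1; P3→X gives 7>0]
(B,R,X): not NE [P1→C gives 10>3]
(B,R,Y): not NE [P1→D gives 9>6; P2→Q gives 7>0]
(B,S,X): not NE [P2→R gives 9>0]
(B,S,Y): not NE [P2→Q gives 7>3; P3→X gives 9>2]
(C,P,X): not NE [P1→D gives 9>1; P2→S gives 9>7]
(C,P,Y): not NE [P1→A gives 11>1; P2→S gives 2>1]
(C,Q,X): not NE [P2→S gives 9>2]
(C,Q,Y): not NE [P1→D gives 10>7]
(C,R,X): not NE [P2→S gives 9>6]
(C,R,Y): not NE [P1→D gives 9>1; P2→S gives 2>0; P3→X gives 7>0]
(C,S,X): not NE [P1→B gives 8>1; P3→Y gives 4>3]
(C,S,Y): not NE [P1→B gives 7>5]
(D,P,X): not NE [P3→Y gives 6>5]
(D,P,Y): not NE [P1→A gives 11>9]
(D,Q,X): not NE [P1→C gives 7>1; P2→P gives 7>6; P3→Y gives 4>0]
(D,Q,Y): not NE [P2→P gives 9>2]
(D,R,X): not NE [P1→C gives 10>4; P2→P gives 7>3]
(D,R,Y): not NE [P2→P gives 9>1; P3→X gives 9>0]
(D,S,X): not NE [P1→B gives 8>0; P2→P gives 7>1]
(D,S,Y): not NE [P1→B gives 7>4; P2→P gives 9>6; P3→X gives 6>4]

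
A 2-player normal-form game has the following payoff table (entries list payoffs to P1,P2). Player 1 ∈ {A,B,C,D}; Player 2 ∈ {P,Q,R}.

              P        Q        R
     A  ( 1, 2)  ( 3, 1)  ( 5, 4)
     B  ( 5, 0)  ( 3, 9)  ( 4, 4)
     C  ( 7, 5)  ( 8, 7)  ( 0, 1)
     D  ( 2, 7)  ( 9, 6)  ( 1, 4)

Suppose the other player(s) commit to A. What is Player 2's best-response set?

u_2(P vs A) = 2
u_2(Q vs A) = 1
u_2(R vs A) = 4
max payoff 4 at {R}

P2 best: {R}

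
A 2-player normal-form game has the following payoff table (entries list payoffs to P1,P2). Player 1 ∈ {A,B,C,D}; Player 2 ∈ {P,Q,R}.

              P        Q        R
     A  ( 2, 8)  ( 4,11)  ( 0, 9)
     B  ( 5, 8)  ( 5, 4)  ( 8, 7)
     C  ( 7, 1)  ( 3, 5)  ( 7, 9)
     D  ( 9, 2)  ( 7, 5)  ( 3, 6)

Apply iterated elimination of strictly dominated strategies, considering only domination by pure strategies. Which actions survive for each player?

P1 drop A (B beats it: P:5>2 Q:5>4 R:8>0)
P2 drop Q (R beats it: B:7>4 C:9>5 D:6>5)
P1→{B,C,D} P2→{P,R}

Remaining: P1:{B,C,D} P2:{P,R}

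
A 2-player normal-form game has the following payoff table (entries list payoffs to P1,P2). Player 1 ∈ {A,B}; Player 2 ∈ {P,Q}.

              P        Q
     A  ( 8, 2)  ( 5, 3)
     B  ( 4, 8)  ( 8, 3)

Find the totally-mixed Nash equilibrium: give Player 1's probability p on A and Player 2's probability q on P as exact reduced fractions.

P1 mixes 5/6 on A; P2 mixes 3/7 on P

P1 indiff ⇒ q·8+(1-q)·5 = q·4+(1-q)·8 ⇒ q(4) = (1-q)(3) ⇒ q = 3/7
P2 indiff ⇒ p·2+(1-p)·8 = p·3+(1-p)·3 ⇒ p(-1) = (1-p)(-5) ⇒ p = 5/6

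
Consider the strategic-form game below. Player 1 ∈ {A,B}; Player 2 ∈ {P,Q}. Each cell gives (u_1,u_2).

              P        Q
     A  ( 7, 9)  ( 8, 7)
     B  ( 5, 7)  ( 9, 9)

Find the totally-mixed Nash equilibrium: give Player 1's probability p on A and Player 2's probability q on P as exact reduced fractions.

P1 mixes 1/2 on A; P2 mixes 1/3 on P

P1 indiff ⇒ q·7+(1-q)·8 = q·5+(1-q)·9 ⇒ q(2) = (1-q)(1) ⇒ q = 1/3
P2 indiff ⇒ p·9+(1-p)·7 = p·7+(1-p)·9 ⇒ p(2) = (1-p)(2) ⇒ p = 1/2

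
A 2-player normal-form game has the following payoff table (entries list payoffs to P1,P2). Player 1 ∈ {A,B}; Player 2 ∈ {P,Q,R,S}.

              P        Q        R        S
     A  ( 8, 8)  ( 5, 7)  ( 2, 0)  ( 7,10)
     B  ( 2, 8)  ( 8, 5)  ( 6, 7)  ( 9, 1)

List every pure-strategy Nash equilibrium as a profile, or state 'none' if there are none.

(A,P): not NE [P2→S gives 10>8]
(A,Q): not NE [P1→B gives 8>5; P2→S gives 10>7]
(A,R): not NE [P1→B gives 6>2; P2→S gives 10>0]
(A,S): not NE [P1→B gives 9>7]
(B,P): not NE [P1→A gives 8>2]
(B,Q): not NE [P2→P gives 8>5]
(B,R): not NE [P2→P gives 8>7]
(B,S): not NE [P2→P gives 8>1]

Equilibria: none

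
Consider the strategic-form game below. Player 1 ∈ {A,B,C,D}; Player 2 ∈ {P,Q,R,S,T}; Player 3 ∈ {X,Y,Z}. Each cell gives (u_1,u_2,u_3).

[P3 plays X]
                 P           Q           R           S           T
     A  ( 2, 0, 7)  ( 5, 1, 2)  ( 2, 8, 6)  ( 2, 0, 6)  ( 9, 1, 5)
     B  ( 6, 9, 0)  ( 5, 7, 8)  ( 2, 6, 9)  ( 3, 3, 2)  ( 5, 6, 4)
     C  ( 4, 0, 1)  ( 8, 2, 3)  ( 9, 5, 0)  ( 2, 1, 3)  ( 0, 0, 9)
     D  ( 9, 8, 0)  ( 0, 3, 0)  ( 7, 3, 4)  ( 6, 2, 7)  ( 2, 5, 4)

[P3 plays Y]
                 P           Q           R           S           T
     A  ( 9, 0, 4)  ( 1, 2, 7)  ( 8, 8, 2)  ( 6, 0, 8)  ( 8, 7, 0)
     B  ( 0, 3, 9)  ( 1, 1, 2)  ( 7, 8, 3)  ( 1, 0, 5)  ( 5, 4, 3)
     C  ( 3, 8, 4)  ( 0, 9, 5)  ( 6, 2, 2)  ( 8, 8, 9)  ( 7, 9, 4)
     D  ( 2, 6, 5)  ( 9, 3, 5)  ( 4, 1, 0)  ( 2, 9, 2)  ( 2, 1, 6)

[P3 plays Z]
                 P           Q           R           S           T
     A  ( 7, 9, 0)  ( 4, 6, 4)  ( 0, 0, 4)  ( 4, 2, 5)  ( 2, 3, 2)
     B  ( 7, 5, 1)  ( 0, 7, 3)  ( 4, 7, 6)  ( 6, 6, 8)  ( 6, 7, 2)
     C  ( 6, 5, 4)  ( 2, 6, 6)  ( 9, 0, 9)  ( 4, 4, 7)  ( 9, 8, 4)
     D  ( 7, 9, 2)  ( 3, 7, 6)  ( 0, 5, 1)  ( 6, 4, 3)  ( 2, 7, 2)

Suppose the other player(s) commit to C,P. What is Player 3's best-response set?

argmax u_3 = {Y,Z}

u_3(X vs C,P) = 1
u_3(Y vs C,P) = 4
u_3(Z vs C,P) = 4
max payoff 4 at {Y,Z}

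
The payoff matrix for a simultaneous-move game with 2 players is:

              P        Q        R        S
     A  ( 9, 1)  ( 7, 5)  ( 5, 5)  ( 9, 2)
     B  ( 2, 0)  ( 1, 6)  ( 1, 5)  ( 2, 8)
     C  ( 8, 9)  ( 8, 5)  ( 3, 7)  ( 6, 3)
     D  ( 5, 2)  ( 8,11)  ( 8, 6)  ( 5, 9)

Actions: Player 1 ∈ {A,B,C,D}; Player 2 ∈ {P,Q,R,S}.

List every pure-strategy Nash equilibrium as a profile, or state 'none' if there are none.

NE set: (D,Q)

(A,P): not NE [P2→R gives 5>1]
(A,Q): not NE [P1→D gives 8>7]
(A,R): not NE [P1→D gives 8>5]
(A,S): not NE [P2→R gives 5>2]
(B,P): not NE [P1→A gives 9>2; P2→S gives 8>0]
(B,Q): not NE [P1→D gives 8>1; P2→S gives 8>6]
(B,R): not NE [P1→D gives 8>1; P2→S gives 8>5]
(B,S): not NE [P1→A gives 9>2]
(C,P): not NE [P1→A gives 9>8]
(C,Q): not NE [P2→P gives 9>5]
(C,R): not NE [P1→D gives 8>3; P2→P gives 9>7]
(C,S): not NE [P1→A gives 9>6; P2→P gives 9>3]
(D,P): not NE [P1→A gives 9>5; P2→Q gives 11>2]
(D,Q): NE
(D,R): not NE [P2→Q gives 11>6]
(D,S): not NE [P1→A gives 9>5; P2→Q gives 11>9]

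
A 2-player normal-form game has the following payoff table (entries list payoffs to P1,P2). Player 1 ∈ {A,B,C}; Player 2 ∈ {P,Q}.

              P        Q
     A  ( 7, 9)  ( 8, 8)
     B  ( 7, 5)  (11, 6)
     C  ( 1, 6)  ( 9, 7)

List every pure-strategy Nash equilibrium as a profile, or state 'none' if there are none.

(A,P): NE
(A,Q): not NE [P1→B gives 11>8; P2→P gives 9>8]
(B,P): not NE [P2→Q gives 6>5]
(B,Q): NE
(C,P): not NE [P1→B gives 7>1; P2→Q gives 7>6]
(C,Q): not NE [P1→B gives 11>9]

NE set: (A,P), (B,Q)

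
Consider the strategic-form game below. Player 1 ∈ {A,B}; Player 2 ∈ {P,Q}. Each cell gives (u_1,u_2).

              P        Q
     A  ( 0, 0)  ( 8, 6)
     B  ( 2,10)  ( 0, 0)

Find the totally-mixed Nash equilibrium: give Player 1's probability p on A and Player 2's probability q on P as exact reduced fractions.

(p,q) = (5/8, 4/5)

P1 indiff ⇒ q·0+(1-q)·8 = q·2+(1-q)·0 ⇒ q(-2) = (1-q)(-8) ⇒ q = 4/5
P2 indiff ⇒ p·0+(1-p)·10 = p·6+(1-p)·0 ⇒ p(-6) = (1-p)(-10) ⇒ p = 5/8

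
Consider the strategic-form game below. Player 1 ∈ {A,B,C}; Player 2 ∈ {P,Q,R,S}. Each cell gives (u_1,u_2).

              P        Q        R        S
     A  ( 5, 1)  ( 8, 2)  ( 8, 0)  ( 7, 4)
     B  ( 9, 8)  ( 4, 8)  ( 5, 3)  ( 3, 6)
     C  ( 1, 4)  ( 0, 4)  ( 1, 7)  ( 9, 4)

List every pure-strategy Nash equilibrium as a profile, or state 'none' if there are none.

NE set: (B,P)

(A,P): not NE [P1→B gives 9>5; P2→S gives 4>1]
(A,Q): not NE [P2→S gives 4>2]
(A,R): not NE [P2→S gives 4>0]
(A,S): not NE [P1→C gives 9>7]
(B,P): NE
(B,Q): not NE [P1→A gives 8>4]
(B,R): not NE [P1→A gives 8>5; P2→Q gives 8>3]
(B,S): not NE [P1→C gives 9>3; P2→Q gives 8>6]
(C,P): not NE [P1→B gives 9>1; P2→R gives 7>4]
(C,Q): not NE [P1→A gives 8>0; P2→R gives 7>4]
(C,R): not NE [P1→A gives 8>1]
(C,S): not NE [P2→R gives 7>4]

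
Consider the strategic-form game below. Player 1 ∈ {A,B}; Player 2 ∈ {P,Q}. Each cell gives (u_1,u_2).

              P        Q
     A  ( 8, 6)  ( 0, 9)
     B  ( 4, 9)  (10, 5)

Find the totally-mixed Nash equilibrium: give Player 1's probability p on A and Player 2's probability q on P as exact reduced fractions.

(p,q) = (4/7, 5/7)

P1 indiff ⇒ q·8+(1-q)·0 = q·4+(1-q)·10 ⇒ q(4) = (1-q)(10) ⇒ q = 5/7
P2 indiff ⇒ p·6+(1-p)·9 = p·9+(1-p)·5 ⇒ p(-3) = (1-p)(-4) ⇒ p = 4/7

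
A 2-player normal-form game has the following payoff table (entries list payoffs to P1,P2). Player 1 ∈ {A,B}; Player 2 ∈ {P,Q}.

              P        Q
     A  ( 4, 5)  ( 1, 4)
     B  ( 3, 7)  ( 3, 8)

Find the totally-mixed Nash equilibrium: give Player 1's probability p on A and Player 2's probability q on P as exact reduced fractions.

P1 mixes 1/2 on A; P2 mixes 2/3 on P

P1 indiff ⇒ q·4+(1-q)·1 = q·3+(1-q)·3 ⇒ q(1) = (1-q)(2) ⇒ q = 2/3
P2 indiff ⇒ p·5+(1-p)·7 = p·4+(1-p)·8 ⇒ p(1) = (1-p)(1) ⇒ p = 1/2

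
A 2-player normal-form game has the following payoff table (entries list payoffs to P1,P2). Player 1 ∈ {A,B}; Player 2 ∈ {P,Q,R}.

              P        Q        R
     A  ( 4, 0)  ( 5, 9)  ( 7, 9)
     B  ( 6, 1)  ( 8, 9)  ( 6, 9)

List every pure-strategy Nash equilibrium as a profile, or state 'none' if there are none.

(A,P): not NE [P1→B gives 6>4; P2→R gives 9>0]
(A,Q): not NE [P1→B gives 8>5]
(A,R): NE
(B,P): not NE [P2→R gives 9>1]
(B,Q): NE
(B,R): not NE [P1→A gives 7>6]

PSNE = {(A,R), (B,Q)}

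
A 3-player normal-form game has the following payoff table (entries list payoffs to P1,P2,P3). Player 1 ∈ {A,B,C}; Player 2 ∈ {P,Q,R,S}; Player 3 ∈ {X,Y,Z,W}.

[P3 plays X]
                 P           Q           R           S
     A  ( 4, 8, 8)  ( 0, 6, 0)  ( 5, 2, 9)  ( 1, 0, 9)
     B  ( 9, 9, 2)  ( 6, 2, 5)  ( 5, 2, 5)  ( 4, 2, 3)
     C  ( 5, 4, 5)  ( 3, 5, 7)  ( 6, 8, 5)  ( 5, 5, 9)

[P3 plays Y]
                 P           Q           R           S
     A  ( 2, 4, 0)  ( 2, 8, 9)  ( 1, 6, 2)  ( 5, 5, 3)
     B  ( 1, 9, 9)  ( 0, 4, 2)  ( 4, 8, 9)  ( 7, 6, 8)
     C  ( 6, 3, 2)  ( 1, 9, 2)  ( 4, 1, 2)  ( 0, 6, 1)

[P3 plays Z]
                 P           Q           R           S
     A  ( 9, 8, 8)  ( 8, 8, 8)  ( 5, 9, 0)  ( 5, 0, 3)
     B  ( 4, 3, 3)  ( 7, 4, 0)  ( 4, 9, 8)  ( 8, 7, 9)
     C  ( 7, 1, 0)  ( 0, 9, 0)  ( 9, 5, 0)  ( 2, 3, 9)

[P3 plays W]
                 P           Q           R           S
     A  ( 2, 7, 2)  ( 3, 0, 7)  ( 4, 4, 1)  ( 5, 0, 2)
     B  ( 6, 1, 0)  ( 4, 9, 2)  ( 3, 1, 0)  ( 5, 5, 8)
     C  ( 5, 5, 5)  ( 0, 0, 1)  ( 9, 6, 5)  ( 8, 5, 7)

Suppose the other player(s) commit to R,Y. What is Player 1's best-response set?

u_1(A vs R,Y) = 1
u_1(B vs R,Y) = 4
u_1(C vs R,Y) = 4
max payoff 4 at {B,C}

BR_1 = {B,C}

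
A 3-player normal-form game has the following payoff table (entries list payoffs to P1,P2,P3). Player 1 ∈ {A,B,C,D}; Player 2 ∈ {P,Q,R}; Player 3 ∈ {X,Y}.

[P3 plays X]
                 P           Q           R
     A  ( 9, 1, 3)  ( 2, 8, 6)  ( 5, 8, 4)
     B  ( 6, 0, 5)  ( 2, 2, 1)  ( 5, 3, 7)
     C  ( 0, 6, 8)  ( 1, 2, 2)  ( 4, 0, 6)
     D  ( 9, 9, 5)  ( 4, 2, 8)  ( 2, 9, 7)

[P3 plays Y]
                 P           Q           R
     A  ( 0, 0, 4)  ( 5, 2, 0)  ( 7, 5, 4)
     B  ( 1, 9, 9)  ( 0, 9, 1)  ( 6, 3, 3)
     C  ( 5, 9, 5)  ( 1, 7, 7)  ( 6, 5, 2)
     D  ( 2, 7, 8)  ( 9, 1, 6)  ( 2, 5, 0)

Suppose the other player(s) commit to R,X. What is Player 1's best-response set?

u_1(A vs R,X) = 5
u_1(B vs R,X) = 5
u_1(C vs R,X) = 4
u_1(D vs R,X) = 2
max payoff 5 at {A,B}

BR_1 = {A,B}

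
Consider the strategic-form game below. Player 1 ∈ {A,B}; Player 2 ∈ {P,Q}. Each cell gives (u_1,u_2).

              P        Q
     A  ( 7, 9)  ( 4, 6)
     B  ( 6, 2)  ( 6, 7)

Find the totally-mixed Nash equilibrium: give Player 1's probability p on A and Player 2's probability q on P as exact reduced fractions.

P1 mixes 5/8 on A; P2 mixes 2/3 on P

P1 indiff ⇒ q·7+(1-q)·4 = q·6+(1-q)·6 ⇒ q(1) = (1-q)(2) ⇒ q = 2/3
P2 indiff ⇒ p·9+(1-p)·2 = p·6+(1-p)·7 ⇒ p(3) = (1-p)(5) ⇒ p = 5/8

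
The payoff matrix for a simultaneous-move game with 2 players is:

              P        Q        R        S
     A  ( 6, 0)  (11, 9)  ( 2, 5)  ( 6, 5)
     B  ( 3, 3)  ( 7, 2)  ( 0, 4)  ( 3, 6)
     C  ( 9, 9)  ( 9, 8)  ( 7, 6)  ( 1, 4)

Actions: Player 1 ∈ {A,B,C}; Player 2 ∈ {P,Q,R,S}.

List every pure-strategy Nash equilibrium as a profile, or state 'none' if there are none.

(A,P): not NE [P1→C gives 9>6; P2→Q gives 9>0]
(A,Q): NE
(A,R): not NE [P1→C gives 7>2; P2→Q gives 9>5]
(A,S): not NE [P2→Q gives 9>5]
(B,P): not NE [P1→C gives 9>3; P2→S gives 6>3]
(B,Q): not NE [P1→A gives 11>7; P2→S gives 6>2]
(B,R): not NE [P1→C gives 7>0; P2→S gives 6>4]
(B,S): not NE [P1→A gives 6>3]
(C,P): NE
(C,Q): not NE [P1→A gives 11>9; P2→P gives 9>8]
(C,R): not NE [P2→P gives 9>6]
(C,S): not NE [P1→A gives 6>1; P2→P gives 9>4]

NE set: (A,Q), (C,P)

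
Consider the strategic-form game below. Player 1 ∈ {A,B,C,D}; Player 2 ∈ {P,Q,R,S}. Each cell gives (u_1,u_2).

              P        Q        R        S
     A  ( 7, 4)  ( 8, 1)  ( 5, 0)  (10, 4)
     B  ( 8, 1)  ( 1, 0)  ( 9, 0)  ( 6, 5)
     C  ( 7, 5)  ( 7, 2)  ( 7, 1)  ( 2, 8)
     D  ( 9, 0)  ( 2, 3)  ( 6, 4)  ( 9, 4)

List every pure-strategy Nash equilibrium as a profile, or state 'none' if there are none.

Nash profiles: (A,S)

(A,P): not NE [P1→D gives 9>7]
(A,Q): not NE [P2→S gives 4>1]
(A,R): not NE [P1→B gives 9>5; P2→S gives 4>0]
(A,S): NE
(B,P): not NE [P1→D gives 9>8; P2→S gives 5>1]
(B,Q): not NE [P1→A gives 8>1; P2→S gives 5>0]
(B,R): not NE [P2→S gives 5>0]
(B,S): not NE [P1→A gives 10>6]
(C,P): not NE [P1→D gives 9>7; P2→S gives 8>5]
(C,Q): not NE [P1→A gives 8>7; P2→S gives 8>2]
(C,R): not NE [P1→B gives 9>7; P2→S gives 8>1]
(C,S): not NE [P1→A gives 10>2]
(D,P): not NE [P2→S gives 4>0]
(D,Q): not NE [P1→A gives 8>2; P2→S gives 4>3]
(D,R): not NE [P1→B gives 9>6]
(D,S): not NE [P1→A gives 10>9]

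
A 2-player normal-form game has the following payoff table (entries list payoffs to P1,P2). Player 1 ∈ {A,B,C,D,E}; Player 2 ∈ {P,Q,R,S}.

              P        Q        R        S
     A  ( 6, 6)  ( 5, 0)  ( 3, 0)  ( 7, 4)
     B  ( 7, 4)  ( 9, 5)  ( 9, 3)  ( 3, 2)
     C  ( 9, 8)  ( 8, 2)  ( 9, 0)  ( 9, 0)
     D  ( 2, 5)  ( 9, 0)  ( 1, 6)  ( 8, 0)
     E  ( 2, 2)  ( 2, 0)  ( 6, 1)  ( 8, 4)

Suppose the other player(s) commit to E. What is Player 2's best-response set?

u_2(P vs E) = 2
u_2(Q vs E) = 0
u_2(R vs E) = 1
u_2(S vs E) = 4
max payoff 4 at {S}

argmax u_2 = {S}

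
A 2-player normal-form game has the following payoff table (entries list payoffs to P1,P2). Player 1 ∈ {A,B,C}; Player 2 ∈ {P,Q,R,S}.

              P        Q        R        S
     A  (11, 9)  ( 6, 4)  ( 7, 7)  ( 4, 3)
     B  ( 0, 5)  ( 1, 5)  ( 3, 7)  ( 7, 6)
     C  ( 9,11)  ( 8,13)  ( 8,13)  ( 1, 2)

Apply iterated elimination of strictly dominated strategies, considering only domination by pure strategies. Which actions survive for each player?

IESDS → P1:{A,C} P2:{P,Q,R}

P2 drop S (R beats it: A:7>3 B:7>6 C:13>2)
P1 drop B (A beats it: P:11>0 Q:6>1 R:7>3)
P1→{A,C} P2→{P,Q,R}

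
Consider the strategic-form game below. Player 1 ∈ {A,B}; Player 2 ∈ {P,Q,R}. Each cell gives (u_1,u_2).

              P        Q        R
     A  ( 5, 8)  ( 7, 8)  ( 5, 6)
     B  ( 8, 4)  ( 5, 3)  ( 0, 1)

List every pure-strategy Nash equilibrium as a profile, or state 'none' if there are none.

(A,P): not NE [P1→B gives 8>5]
(A,Q): NE
(A,R): not NE [P2→Q gives 8>6]
(B,P): NE
(B,Q): not NE [P1→A gives 7>5; P2→P gives 4>3]
(B,R): not NE [P1→A gives 5>0; P2→P gives 4>1]

NE set: (A,Q), (B,P)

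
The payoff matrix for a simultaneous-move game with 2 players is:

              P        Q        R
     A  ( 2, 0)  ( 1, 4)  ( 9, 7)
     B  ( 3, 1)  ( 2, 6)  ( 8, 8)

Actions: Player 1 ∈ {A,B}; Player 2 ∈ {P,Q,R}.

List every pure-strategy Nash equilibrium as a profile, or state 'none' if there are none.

(A,P): not NE [P1→B gives 3>2; P2→R gives 7>0]
(A,Q): not NE [P1→B gives 2>1; P2→R gives 7>4]
(A,R): NE
(B,P): not NE [P2→R gives 8>1]
(B,Q): not NE [P2→R gives 8>6]
(B,R): not NE [P1→A gives 9>8]

NE set: (A,R)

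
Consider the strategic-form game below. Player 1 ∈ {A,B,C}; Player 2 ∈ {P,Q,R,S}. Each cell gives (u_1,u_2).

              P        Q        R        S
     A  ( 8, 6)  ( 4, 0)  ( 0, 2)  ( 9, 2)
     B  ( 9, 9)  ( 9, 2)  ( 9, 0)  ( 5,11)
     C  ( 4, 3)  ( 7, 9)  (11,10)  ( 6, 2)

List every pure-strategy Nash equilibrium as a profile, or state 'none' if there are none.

(A,P): not NE [P1→B gives 9>8]
(A,Q): not NE [P1→B gives 9>4; P2→P gives 6>0]
(A,R): not NE [P1→C gives 11>0; P2→P gives 6>2]
(A,S): not NE [P2→P gives 6>2]
(B,P): not NE [P2→S gives 11>9]
(B,Q): not NE [P2→S gives 11>2]
(B,R): not NE [P1→C gives 11>9; P2→S gives 11>0]
(B,S): not NE [P1→A gives 9>5]
(C,P): not NE [P1→B gives 9>4; P2→R gives 10>3]
(C,Q): not NE [P1→B gives 9>7; P2→R gives 10>9]
(C,R): NE
(C,S): not NE [P1→A gives 9>6; P2→R gives 10>2]

PSNE = {(C,R)}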